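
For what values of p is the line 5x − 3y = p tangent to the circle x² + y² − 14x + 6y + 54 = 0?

p = 44 ± 2√34

Tangency holds when the distance from the centre (7, −3) to the line equals the radius 2:
|5·7 − 3·(−3) − p| / √34 = 2
|p − (44)| = 2√34.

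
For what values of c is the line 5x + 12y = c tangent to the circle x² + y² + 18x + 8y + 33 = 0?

c = −197 or c = 11

The line touches the circle iff its distance from (−9, −4) is 8:
|5·(−9) + 12·(−4) − c| / √169 = 8
|c − (−93)| = 8·13, so c = 11 or c = −197.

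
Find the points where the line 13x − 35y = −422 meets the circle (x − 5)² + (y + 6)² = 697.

(−19, 5) and (16, 18)

Substitute y = (422 + 13x)/35:
1394x² + 4182x − 423776 = 0  ⟹  x² + 3x − 304 = 0
x = 16 or x = −19, giving (16, 18) and (−19, 5).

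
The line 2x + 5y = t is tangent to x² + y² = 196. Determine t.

t = ±14√29

Tangency holds when the distance from the centre (0, 0) to the line equals the radius 14:
|2·0 + 5·0 − t| / √29 = 14
|t| = 14√29.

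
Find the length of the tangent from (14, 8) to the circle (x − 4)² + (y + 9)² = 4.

The centre is (4, −9) and r = 2. The square of the distance from P to the centre is 100 + 289 = 389.
By the tangent–radius right angle, tangent length = √(|PO|² − r²) = √385.

√385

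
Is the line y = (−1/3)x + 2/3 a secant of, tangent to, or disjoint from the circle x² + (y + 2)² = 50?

secant

d² = (1·0 + 3·(−2) − (2))²/10 = 32/5; r² = 50.
Since d² < r², the line cuts the circle twice.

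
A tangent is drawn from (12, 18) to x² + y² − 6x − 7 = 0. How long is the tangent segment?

Centre (3, 0), r² = 16. |PO|² = (9)² + (18)² = 405.
By the tangent–radius right angle, tangent length = √(|PO|² − r²) = √389.

√389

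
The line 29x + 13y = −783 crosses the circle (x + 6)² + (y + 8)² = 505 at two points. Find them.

Express y = (−783 − 29x)/13 and substitute into the circle:
1010x² + 41410x + 381780 = 0  ⟹  x² + 41x + 378 = 0
x = −14 or x = −27, giving (−14, −29) and (−27, 0).

(−27, 0) and (−14, −29)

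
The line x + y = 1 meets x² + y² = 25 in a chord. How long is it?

7√2

Express y = −x + 1 and substitute into the circle:
2x² − 2x − 24 = 0  ⟹  x² − x − 12 = 0
x = 4 or x = −3, giving (4, −3) and (−3, 4).
Chord length = distance between (4, −3) and (−3, 4) = √98 = 7√2.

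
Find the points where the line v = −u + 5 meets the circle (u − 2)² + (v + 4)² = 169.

From the line, v = −u + 5. Substituting:
2u² − 22u − 84 = 0  ⟹  u² − 11u − 42 = 0
u = 14 or u = −3, giving (14, −9) and (−3, 8).

(−3, 8) and (14, −9)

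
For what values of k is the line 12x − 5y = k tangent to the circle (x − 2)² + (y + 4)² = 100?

The line touches the circle iff its distance from (2, −4) is 10:
|12·2 − 5·(−4) − k| / √169 = 10
|k − (44)| = 10·13, so k = 174 or k = −86.

k = −86 or k = 174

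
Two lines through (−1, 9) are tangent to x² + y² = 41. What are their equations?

5x − 4y = −41 and 4x + 5y = 41

A line y − (9) = m(x − (−1)) is tangent when its distance from (0, 0) is √41:
[m·(1) − (−9)]² = 41(m² + 1)
20m² − 9m − 20 = 0, so m = 5/4 or m = −4/5.
With m = 5/4: 5x − 4y = −41. With m = −4/5: 4x + 5y = 41.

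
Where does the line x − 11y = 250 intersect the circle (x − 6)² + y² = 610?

(−3, −23) and (19, −21)

Express y = (−250 + x)/11 and substitute into the circle:
122x² − 1952x − 6954 = 0  ⟹  x² − 16x − 57 = 0
x = 19 or x = −3, giving (19, −21) and (−3, −23).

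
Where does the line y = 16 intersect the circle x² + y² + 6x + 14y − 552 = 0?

(−12, 16) and (6, 16)

Express y = 16 and substitute into the circle:
x² + 6x − 72 = 0
x = 6 or x = −12, giving (6, 16) and (−12, 16).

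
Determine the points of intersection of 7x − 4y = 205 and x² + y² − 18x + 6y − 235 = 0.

From the line, y = (−205 + 7x)/4. Substituting:
65x² − 2990x + 33345 = 0  ⟹  x² − 46x + 513 = 0
x = 27 or x = 19, giving (27, −4) and (19, −18).

(19, −18) and (27, −4)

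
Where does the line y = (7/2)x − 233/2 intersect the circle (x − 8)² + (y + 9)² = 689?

(25, −29) and (33, −1)

From the line, y = (−233 + 7x)/2. Substituting:
53x² − 3074x + 43725 = 0  ⟹  x² − 58x + 825 = 0
x = 33 or x = 25, giving (33, −1) and (25, −29).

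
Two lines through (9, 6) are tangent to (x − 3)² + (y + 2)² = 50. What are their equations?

Write the tangent as mx − y + (6 − m·(9)) = 0 and set its distance from the centre to 5√2:
(−6m − (−8))² = 50(m² + 1)
7m² + 48m − 7 = 0, so m = −7 or m = 1/7.
With m = −7: 7x + y = 69. With m = 1/7: x − 7y = −33.

7x + y = 69 and x − 7y = −33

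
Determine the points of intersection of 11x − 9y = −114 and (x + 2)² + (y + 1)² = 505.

Express y = (114 + 11x)/9 and substitute into the circle:
202x² + 3030x − 25452 = 0  ⟹  x² + 15x − 126 = 0
x = 6 or x = −21, giving (6, 20) and (−21, −13).

(−21, −13) and (6, 20)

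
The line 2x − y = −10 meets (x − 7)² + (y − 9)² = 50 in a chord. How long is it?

Centre (7, 9), r² = 50. Perpendicular distance d from centre to line = |15| / √5 = 15/√5.
Chord = 2√(r² − d²) = 2·√(5) = 2√5.

2√5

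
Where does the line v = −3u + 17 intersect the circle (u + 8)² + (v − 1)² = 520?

(−2, 23) and (10, −13)

From the line, v = −3u + 17. Substituting:
10u² − 80u − 200 = 0  ⟹  u² − 8u − 20 = 0
u = 10 or u = −2, giving (10, −13) and (−2, 23).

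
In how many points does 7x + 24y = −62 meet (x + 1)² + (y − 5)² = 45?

0

Centre (−1, 5), r² = 45. Distance² from centre to line = (175)²/625 = 49.
Since d² > r², the line lies outside the circle.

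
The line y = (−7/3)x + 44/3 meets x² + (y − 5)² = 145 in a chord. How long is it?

Centre (0, 5), r² = 145. Perpendicular distance d from centre to line = |−29| / √58 = 29/√58.
Half the chord is √(r² − d²) = √(261/2), so the full chord is 3√58.

3√58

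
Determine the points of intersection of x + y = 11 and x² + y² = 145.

Substitute y = −x + 11:
2x² − 22x − 24 = 0  ⟹  x² − 11x − 12 = 0
x = 12 or x = −1, giving (12, −1) and (−1, 12).

(−1, 12) and (12, −1)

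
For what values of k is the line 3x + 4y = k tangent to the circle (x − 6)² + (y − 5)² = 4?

k = 28 or k = 48

For a tangent, require d(centre, line) = r = 2.
|3·6 + 4·5 − k| / √25 = 2
|k − (38)| = 2·5, so k = 48 or k = 28.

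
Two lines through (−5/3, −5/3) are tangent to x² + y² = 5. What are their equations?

Let a tangent through (−5/3, −5/3) have slope m. Its distance from (0, 0) must equal √5:
[m·(5/3) − (5/3)]² = 5(m² + 1)
2m² + 5m + 2 = 0, so m = −2 or m = −1/2.
With m = −2: 2x + y = −5. With m = −1/2: x + 2y = −5.

2x + y = −5 and x + 2y = −5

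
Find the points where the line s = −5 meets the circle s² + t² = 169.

The line gives s = −5. Substituting into the circle:
t² − 144 = 0
t = 12 or t = −12, giving (−5, 12) and (−5, −12).

(−5, −12) and (−5, 12)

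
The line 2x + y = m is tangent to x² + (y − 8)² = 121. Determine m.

m = 8 ± 11√5

Tangency holds when the distance from the centre (0, 8) to the line equals the radius 11:
|2·0 + 1·8 − m| / √5 = 11
|m − (8)| = 11√5.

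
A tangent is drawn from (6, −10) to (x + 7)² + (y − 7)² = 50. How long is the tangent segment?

With centre O = (−7, 7), |OP|² = 458 and r² = 50.
Power of the point: PT² = |PO|² − r² = 408, so PT = 2√102.

2√102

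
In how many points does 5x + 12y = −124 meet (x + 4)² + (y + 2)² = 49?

2

Substituting the line into the circle gives 169x² + 2152x + 5248 = 0.
Δ = 4631104 − 3547648 = 1083456.
Two real roots: the line is a secant.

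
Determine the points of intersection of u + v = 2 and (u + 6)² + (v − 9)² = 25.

(−10, 12) and (−3, 5)

From the line, v = −u + 2. Substituting:
2u² + 26u + 60 = 0  ⟹  u² + 13u + 30 = 0
u = −3 or u = −10, giving (−3, 5) and (−10, 12).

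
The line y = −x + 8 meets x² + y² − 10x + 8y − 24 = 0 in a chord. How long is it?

The distance from (5, −4) to the line is 7/√2, and r² = 65.
Half the chord is √(r² − d²) = √(81/2), so the full chord is 9√2.

9√2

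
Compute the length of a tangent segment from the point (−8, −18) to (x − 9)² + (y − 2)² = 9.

Centre (9, 2), r² = 9. |PO|² = (−17)² + (−20)² = 689.
By the tangent–radius right angle, tangent length = √(|PO|² − r²) = √680 = 2√170.

2√170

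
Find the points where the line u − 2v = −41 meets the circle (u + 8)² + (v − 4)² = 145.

Express v = (41 + u)/2 and substitute into the circle:
5u² + 130u + 765 = 0  ⟹  u² + 26u + 153 = 0
u = −9 or u = −17, giving (−9, 16) and (−17, 12).

(−17, 12) and (−9, 16)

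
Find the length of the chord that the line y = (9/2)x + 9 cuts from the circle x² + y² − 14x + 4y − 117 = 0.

Centre (7, −2), r² = 170. Perpendicular distance d from centre to line = |85| / √85 = 85/√85.
Half the chord is √(r² − d²) = √(85), so the full chord is 2√85.

2√85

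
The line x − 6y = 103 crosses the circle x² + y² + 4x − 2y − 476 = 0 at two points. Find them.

Express y = (−103 + x)/6 and substitute into the circle:
37x² − 74x − 5291 = 0  ⟹  x² − 2x − 143 = 0
x = 13 or x = −11, giving (13, −15) and (−11, −19).

(−11, −19) and (13, −15)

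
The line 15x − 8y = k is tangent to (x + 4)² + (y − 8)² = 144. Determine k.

k = −328 or k = 80

Tangency holds when the distance from the centre (−4, 8) to the line equals the radius 12:
|15·(−4) − 8·8 − k| / √289 = 12
|k − (−124)| = 12·17, so k = 80 or k = −328.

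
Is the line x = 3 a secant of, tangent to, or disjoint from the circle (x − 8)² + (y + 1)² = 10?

disjoint

d² = (1·8 + 0·(−1) − (3))² = 25; r² = 10.
Since d² > r², the line lies outside the circle.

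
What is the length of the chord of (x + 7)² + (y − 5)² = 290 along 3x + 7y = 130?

2√58

Substitute y = (130 − 3x)/7:
58x² + 116x − 2784 = 0  ⟹  x² + 2x − 48 = 0
x = 6 or x = −8, giving (6, 16) and (−8, 22).
|(6, 16) − (−8, 22)| = √((14)² + (−6)²) = 2√58.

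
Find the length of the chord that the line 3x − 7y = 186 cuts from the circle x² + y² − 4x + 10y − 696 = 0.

5√58

The distance from (2, −5) to the line is 145/√58, and r² = 725.
Half the chord is √(r² − d²) = √(725/2), so the full chord is 5√58.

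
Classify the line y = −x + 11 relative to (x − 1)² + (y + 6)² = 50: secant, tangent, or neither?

d² = (1·1 + 1·(−6) − (11))²/2 = 128; r² = 50.
Since d² > r², the line lies outside the circle.

neither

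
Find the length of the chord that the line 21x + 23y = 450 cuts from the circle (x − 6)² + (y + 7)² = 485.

From the line, y = (450 − 21x)/23. Substituting:
970x² − 32010x + 135800 = 0  ⟹  x² − 33x + 140 = 0
x = 28 or x = 5, giving (28, −6) and (5, 15).
Chord length = distance between (28, −6) and (5, 15) = √970 = √970.

√970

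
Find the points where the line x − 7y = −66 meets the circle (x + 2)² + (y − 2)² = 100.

(−10, 8) and (4, 10)

Express y = (66 + x)/7 and substitute into the circle:
50x² + 300x − 2000 = 0  ⟹  x² + 6x − 40 = 0
x = 4 or x = −10, giving (4, 10) and (−10, 8).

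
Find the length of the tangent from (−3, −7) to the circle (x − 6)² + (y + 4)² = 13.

Centre (6, −4), r² = 13. |PO|² = (−9)² + (−3)² = 90.
By the tangent–radius right angle, tangent length = √(|PO|² − r²) = √77.

√77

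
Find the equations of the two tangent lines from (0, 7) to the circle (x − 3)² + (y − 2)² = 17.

x + 4y = 28 and 4x − y = −7

Write the tangent as mx − y + (7 − m·(0)) = 0 and set its distance from the centre to √17:
[m·(3) − (−5)]² = 17(m² + 1)
4m² − 15m − 4 = 0, so m = −1/4 or m = 4.
With m = −1/4: x + 4y = 28. With m = 4: 4x − y = −7.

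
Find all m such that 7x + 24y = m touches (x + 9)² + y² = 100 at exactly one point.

m = −313 or m = 187

Tangency holds when the distance from the centre (−9, 0) to the line equals the radius 10:
|7·(−9) + 24·0 − m| / √625 = 10
|m − (−63)| = 10·25, so m = 187 or m = −313.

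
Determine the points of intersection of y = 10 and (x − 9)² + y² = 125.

Express y = 10 and substitute into the circle:
x² − 18x + 56 = 0
x = 14 or x = 4, giving (14, 10) and (4, 10).

(4, 10) and (14, 10)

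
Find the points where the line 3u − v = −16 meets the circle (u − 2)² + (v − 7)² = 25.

(−3, 7) and (−2, 10)

Substitute v = 3u + 16:
10u² + 50u + 60 = 0  ⟹  u² + 5u + 6 = 0
u = −2 or u = −3, giving (−2, 10) and (−3, 7).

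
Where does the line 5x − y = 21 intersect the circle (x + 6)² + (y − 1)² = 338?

Express y = 5x − 21 and substitute into the circle:
26x² − 208x + 182 = 0  ⟹  x² − 8x + 7 = 0
x = 7 or x = 1, giving (7, 14) and (1, −16).

(1, −16) and (7, 14)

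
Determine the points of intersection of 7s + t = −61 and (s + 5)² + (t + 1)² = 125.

(−10, 9) and (−7, −12)

Substitute t = −7s − 61:
50s² + 850s + 3500 = 0  ⟹  s² + 17s + 70 = 0
s = −7 or s = −10, giving (−7, −12) and (−10, 9).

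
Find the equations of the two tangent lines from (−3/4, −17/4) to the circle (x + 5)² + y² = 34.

A line y − (−17/4) = m(x − (−3/4)) is tangent when its distance from (−5, 0) is √34:
[m·(−17/4) − (17/4)]² = 34(m² + 1)
15m² − 34m + 15 = 0, so m = 5/3 or m = 3/5.
With m = 5/3: 5x − 3y = 9. With m = 3/5: 3x − 5y = 19.

5x − 3y = 9 and 3x − 5y = 19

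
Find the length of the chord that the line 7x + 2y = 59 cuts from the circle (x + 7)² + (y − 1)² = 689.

6√53

Centre (−7, 1), r² = 689. Perpendicular distance d from centre to line = |−106| / √53 = 106/√53.
Half the chord is √(r² − d²) = √(477), so the full chord is 6√53.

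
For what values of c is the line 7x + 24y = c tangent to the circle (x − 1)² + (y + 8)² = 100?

c = −435 or c = 65

The line touches the circle iff its distance from (1, −8) is 10:
|7·1 + 24·(−8) − c| / √625 = 10
|c − (−185)| = 10·25, so c = 65 or c = −435.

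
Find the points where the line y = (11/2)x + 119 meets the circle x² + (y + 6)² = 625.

(−24, −13) and (−20, 9)

From the line, y = (238 + 11x)/2. Substituting:
125x² + 5500x + 60000 = 0  ⟹  x² + 44x + 480 = 0
x = −20 or x = −24, giving (−20, 9) and (−24, −13).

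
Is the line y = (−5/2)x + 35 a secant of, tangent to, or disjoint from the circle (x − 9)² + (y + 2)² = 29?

Centre (9, −2), r² = 29. Distance² from centre to line = (−29)²/29 = 29.
Since d² = r², the line is tangent.

tangent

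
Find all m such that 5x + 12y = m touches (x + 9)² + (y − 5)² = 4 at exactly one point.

m = −11 or m = 41

The line touches the circle iff its distance from (−9, 5) is 2:
|5·(−9) + 12·5 − m| / √169 = 2
|m − (15)| = 2·13, so m = 41 or m = −11.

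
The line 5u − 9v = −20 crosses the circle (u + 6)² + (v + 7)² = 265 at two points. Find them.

Express v = (20 + 5u)/9 and substitute into the circle:
106u² + 1802u − 11660 = 0  ⟹  u² + 17u − 110 = 0
u = 5 or u = −22, giving (5, 5) and (−22, −10).

(−22, −10) and (5, 5)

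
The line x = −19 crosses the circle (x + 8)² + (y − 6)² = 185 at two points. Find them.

(−19, −2) and (−19, 14)

The line gives x = −19. Substituting into the circle:
y² − 12y − 28 = 0
y = 14 or y = −2, giving (−19, 14) and (−19, −2).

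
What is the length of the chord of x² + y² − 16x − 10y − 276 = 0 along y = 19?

From the line, y = 19. Substituting:
x² − 16x − 105 = 0
x = 21 or x = −5, giving (21, 19) and (−5, 19).
Chord length = distance between (21, 19) and (−5, 19) = √676 = 26.

26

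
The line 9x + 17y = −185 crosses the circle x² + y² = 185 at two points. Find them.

From the line, y = (−185 − 9x)/17. Substituting:
370x² + 3330x − 19240 = 0  ⟹  x² + 9x − 52 = 0
x = 4 or x = −13, giving (4, −13) and (−13, −4).

(−13, −4) and (4, −13)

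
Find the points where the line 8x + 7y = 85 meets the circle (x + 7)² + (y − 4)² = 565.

Express y = (85 − 8x)/7 and substitute into the circle:
113x² − 226x − 22035 = 0  ⟹  x² − 2x − 195 = 0
x = 15 or x = −13, giving (15, −5) and (−13, 27).

(−13, 27) and (15, −5)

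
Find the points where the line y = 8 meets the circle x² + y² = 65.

(−1, 8) and (1, 8)

From the line, y = 8. Substituting:
x² − 1 = 0
x = 1 or x = −1, giving (1, 8) and (−1, 8).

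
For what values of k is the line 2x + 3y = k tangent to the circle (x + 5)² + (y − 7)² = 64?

For a tangent, require d(centre, line) = r = 8.
|2·(−5) + 3·7 − k| / √13 = 8
|k − (11)| = 8√13.

k = 11 ± 8√13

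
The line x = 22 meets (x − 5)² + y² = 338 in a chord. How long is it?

The line gives x = 22. Substituting into the circle:
y² − 49 = 0
y = 7 or y = −7, giving (22, 7) and (22, −7).
Chord length = distance between (22, 7) and (22, −7) = √196 = 14.

14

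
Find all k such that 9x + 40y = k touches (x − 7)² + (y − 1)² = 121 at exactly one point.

k = −348 or k = 554

Tangency holds when the distance from the centre (7, 1) to the line equals the radius 11:
|9·7 + 40·1 − k| / √1681 = 11
|k − (103)| = 11·41, so k = 554 or k = −348.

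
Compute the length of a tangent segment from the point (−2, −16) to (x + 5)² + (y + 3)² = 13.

√165

Centre (−5, −3), r² = 13. |PO|² = (3)² + (−13)² = 178.
Power of the point: PT² = |PO|² − r² = 165, so PT = √165.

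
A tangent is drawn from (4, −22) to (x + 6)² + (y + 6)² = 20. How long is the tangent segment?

Centre (−6, −6), r² = 20. |PO|² = (10)² + (−16)² = 356.
Power of the point: PT² = |PO|² − r² = 336, so PT = 4√21.

4√21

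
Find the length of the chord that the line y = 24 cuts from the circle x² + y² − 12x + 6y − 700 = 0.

8

Centre (6, −3), r² = 745. Perpendicular distance d from centre to line = |−27| / √1 = 27.
Chord = 2√(r² − d²) = 2·√(16) = 8.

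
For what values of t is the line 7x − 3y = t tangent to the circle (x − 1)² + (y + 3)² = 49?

For a tangent, require d(centre, line) = r = 7.
|7·1 − 3·(−3) − t| / √58 = 7
|t − (16)| = 7√58.

t = 16 ± 7√58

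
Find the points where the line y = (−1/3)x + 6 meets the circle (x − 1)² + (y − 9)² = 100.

(−9, 9) and (9, 3)

Substitute y = (18 − x)/3:
10x² − 810 = 0  ⟹  x² − 81 = 0
x = 9 or x = −9, giving (9, 3) and (−9, 9).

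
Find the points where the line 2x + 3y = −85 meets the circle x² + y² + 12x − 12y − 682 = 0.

(−29, −9) and (−11, −21)

Express y = (−85 − 2x)/3 and substitute into the circle:
13x² + 520x + 4147 = 0  ⟹  x² + 40x + 319 = 0
x = −11 or x = −29, giving (−11, −21) and (−29, −9).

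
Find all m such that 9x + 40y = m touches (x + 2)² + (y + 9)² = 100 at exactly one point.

m = −788 or m = 32

For a tangent, require d(centre, line) = r = 10.
|9·(−2) + 40·(−9) − m| / √1681 = 10
|m − (−378)| = 10·41, so m = 32 or m = −788.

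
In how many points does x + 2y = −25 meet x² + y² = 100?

0

Centre (0, 0), r² = 100. Distance² from centre to line = (25)²/5 = 125.
Since d² > r², the line lies outside the circle.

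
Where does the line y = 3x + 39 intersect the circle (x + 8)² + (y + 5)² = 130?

(−17, −12) and (−11, 6)

Substitute y = 3x + 39:
10x² + 280x + 1870 = 0  ⟹  x² + 28x + 187 = 0
x = −11 or x = −17, giving (−11, 6) and (−17, −12).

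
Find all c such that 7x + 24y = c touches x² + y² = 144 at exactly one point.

Tangency holds when the distance from the centre (0, 0) to the line equals the radius 12:
|7·0 + 24·0 − c| / √625 = 12
|c| = 12·25, so c = 300 or c = −300.

c = −300 or c = 300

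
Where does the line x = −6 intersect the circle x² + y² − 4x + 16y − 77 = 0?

The line gives x = −6. Substituting into the circle:
y² + 16y − 17 = 0
y = 1 or y = −17, giving (−6, 1) and (−6, −17).

(−6, −17) and (−6, 1)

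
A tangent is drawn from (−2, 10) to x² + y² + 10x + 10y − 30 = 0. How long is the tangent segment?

√154

The centre is (−5, −5) and r = 4√5. The square of the distance from P to the centre is 9 + 225 = 234.
The tangent meets the radius at right angles, so tangent² = |PO|² − r² = 234 − 80 = 154.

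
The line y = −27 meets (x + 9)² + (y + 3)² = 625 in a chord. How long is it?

Centre (−9, −3), r² = 625. Perpendicular distance d from centre to line = |24| / √1 = 24.
Half the chord is √(r² − d²) = √(49), so the full chord is 14.

14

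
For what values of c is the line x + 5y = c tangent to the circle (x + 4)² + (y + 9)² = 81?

Tangency holds when the distance from the centre (−4, −9) to the line equals the radius 9:
|1·(−4) + 5·(−9) − c| / √26 = 9
|c − (−49)| = 9√26.

c = −49 ± 9√26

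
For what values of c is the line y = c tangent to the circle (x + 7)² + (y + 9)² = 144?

The line touches the circle iff its distance from (−7, −9) is 12:
|0·(−7) + 1·(−9) − c| / √1 = 12
|c − (−9)| = 12, so c = 3 or c = −21.

c = −21 or c = 3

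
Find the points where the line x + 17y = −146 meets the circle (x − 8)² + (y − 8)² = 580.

Substitute y = (−146 − x)/17:
290x² − 4060x − 69600 = 0  ⟹  x² − 14x − 240 = 0
x = 24 or x = −10, giving (24, −10) and (−10, −8).

(−10, −8) and (24, −10)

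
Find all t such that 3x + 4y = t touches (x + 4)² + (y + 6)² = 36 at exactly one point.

The line touches the circle iff its distance from (−4, −6) is 6:
|3·(−4) + 4·(−6) − t| / √25 = 6
|t − (−36)| = 6·5, so t = −6 or t = −66.

t = −66 or t = −6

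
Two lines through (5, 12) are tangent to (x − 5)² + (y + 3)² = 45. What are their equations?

2x − y = −2 and 2x + y = 22

Write the tangent as mx − y + (12 − m·(5)) = 0 and set its distance from the centre to 3√5:
[m·(0) − (−15)]² = 45(m² + 1)
m² − 4 = 0, so m = 2 or m = −2.
With m = 2: 2x − y = −2. With m = −2: 2x + y = 22.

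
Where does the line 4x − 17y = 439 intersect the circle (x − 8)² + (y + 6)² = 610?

Substitute y = (−439 + 4x)/17:
305x² − 7320x − 44225 = 0  ⟹  x² − 24x − 145 = 0
x = 29 or x = −5, giving (29, −19) and (−5, −27).

(−5, −27) and (29, −19)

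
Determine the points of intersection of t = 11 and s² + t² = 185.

Substitute t = 11:
s² − 64 = 0
s = 8 or s = −8, giving (8, 11) and (−8, 11).

(−8, 11) and (8, 11)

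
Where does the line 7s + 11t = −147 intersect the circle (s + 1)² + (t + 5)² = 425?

(−21, 0) and (12, −21)

From the line, t = (−147 − 7s)/11. Substituting:
170s² + 1530s − 42840 = 0  ⟹  s² + 9s − 252 = 0
s = 12 or s = −21, giving (12, −21) and (−21, 0).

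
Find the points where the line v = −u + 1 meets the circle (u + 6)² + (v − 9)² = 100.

(−14, 15) and (0, 1)

Substitute v = −u + 1:
2u² + 28u = 0  ⟹  u² + 14u = 0
u = 0 or u = −14, giving (0, 1) and (−14, 15).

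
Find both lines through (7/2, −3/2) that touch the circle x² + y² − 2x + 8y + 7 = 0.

A line y − (−3/2) = m(x − (7/2)) is tangent when its distance from (1, −4) is √10:
(−5/2m − (−5/2))² = 10(m² + 1)
3m² + 10m + 3 = 0, so m = −1/3 or m = −3.
With m = −1/3: x + 3y = −1. With m = −3: 3x + y = 9.

x + 3y = −1 and 3x + y = 9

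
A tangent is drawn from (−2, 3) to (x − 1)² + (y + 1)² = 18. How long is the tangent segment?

√7

The centre is (1, −1) and r = 3√2. The square of the distance from P to the centre is 9 + 16 = 25.
Power of the point: PT² = |PO|² − r² = 7, so PT = √7.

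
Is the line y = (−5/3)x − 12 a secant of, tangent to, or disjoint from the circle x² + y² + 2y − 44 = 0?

secant

Substituting the line into the circle gives 34x² + 330x + 684 = 0.
Discriminant = (330)² − 4·34·(684) = 15876 > 0.
Two real roots: the line is a secant.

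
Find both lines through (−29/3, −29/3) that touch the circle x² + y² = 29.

Write the tangent as mx − y + (−29/3 − m·(−29/3)) = 0 and set its distance from the centre to √29:
[m·(29/3) − (29/3)]² = 29(m² + 1)
10m² − 29m + 10 = 0, so m = 2/5 or m = 5/2.
Through (−29/3, −29/3) these give 2x − 5y = 29 and 5x − 2y = −29.

2x − 5y = 29 and 5x − 2y = −29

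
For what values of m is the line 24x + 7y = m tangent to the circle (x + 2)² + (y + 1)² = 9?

The line touches the circle iff its distance from (−2, −1) is 3:
|24·(−2) + 7·(−1) − m| / √625 = 3
|m − (−55)| = 3·25, so m = 20 or m = −130.

m = −130 or m = 20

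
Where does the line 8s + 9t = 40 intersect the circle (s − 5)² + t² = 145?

(−4, 8) and (14, −8)

From the line, t = (40 − 8s)/9. Substituting:
145s² − 1450s − 8120 = 0  ⟹  s² − 10s − 56 = 0
s = 14 or s = −4, giving (14, −8) and (−4, 8).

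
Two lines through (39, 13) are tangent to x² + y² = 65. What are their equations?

4x − 7y = 65 and x − 8y = −65

A line y − (13) = m(x − (39)) is tangent when its distance from (0, 0) is √65:
[m·(−39) − (−13)]² = 65(m² + 1)
56m² − 39m + 4 = 0, so m = 4/7 or m = 1/8.
Through (39, 13) these give 4x − 7y = 65 and x − 8y = −65.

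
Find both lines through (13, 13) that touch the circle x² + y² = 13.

3x − 2y = 13 and 2x − 3y = −13

A line y − (13) = m(x − (13)) is tangent when its distance from (0, 0) is √13:
(−13m − (−13))² = 13(m² + 1)
6m² − 13m + 6 = 0, so m = 3/2 or m = 2/3.
With m = 3/2: 3x − 2y = 13. With m = 2/3: 2x − 3y = −13.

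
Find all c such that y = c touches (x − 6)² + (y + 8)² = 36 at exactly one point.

c = −14 or c = −2

Tangency holds when the distance from the centre (6, −8) to the line equals the radius 6:
|0·6 + 1·(−8) − c| / √1 = 6
|c − (−8)| = 6, so c = −2 or c = −14.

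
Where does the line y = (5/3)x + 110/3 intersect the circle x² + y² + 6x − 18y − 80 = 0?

Express y = (110 + 5x)/3 and substitute into the circle:
34x² + 884x + 5440 = 0  ⟹  x² + 26x + 160 = 0
x = −10 or x = −16, giving (−10, 20) and (−16, 10).

(−16, 10) and (−10, 20)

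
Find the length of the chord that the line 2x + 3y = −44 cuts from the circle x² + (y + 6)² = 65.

The distance from (0, −6) to the line is 26/√13, and r² = 65.
Chord = 2√(r² − d²) = 2·√(13) = 2√13.

2√13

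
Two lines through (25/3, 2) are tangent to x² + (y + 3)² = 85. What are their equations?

Let a tangent through (25/3, 2) have slope m. Its distance from (0, −3) must equal √85:
[m·(−25/3) − (−5)]² = 85(m² + 1)
14m² + 75m + 54 = 0, so m = −9/2 or m = −6/7.
With m = −9/2: 9x + 2y = 79. With m = −6/7: 6x + 7y = 64.

9x + 2y = 79 and 6x + 7y = 64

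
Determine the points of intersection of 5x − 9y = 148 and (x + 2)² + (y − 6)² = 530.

From the line, y = (−148 + 5x)/9. Substituting:
106x² − 1696x − 1802 = 0  ⟹  x² − 16x − 17 = 0
x = 17 or x = −1, giving (17, −7) and (−1, −17).

(−1, −17) and (17, −7)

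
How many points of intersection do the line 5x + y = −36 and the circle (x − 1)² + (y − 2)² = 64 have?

0

d² = (5·1 + 1·2 − (−36))²/26 = 1849/26; r² = 64.
Since d² > r², the line lies outside the circle.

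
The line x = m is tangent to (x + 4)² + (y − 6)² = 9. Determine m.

m = −7 or m = −1

The line touches the circle iff its distance from (−4, 6) is 3:
|1·(−4) + 0·6 − m| / √1 = 3
|m − (−4)| = 3, so m = −1 or m = −7.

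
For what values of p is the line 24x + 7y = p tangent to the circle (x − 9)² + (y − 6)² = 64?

Tangency holds when the distance from the centre (9, 6) to the line equals the radius 8:
|24·9 + 7·6 − p| / √625 = 8
|p − (258)| = 8·25, so p = 458 or p = 58.

p = 58 or p = 458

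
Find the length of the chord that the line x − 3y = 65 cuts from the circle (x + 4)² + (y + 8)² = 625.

The distance from (−4, −8) to the line is 45/√10, and r² = 625.
Chord = 2√(r² − d²) = 2·√(845/2) = 13√10.

13√10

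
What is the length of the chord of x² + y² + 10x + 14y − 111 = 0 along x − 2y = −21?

Substitute y = (21 + x)/2:
5x² + 110x + 585 = 0  ⟹  x² + 22x + 117 = 0
x = −9 or x = −13, giving (−9, 6) and (−13, 4).
|(−9, 6) − (−13, 4)| = √((4)² + (2)²) = 2√5.

2√5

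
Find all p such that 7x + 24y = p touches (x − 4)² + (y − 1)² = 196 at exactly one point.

For a tangent, require d(centre, line) = r = 14.
|7·4 + 24·1 − p| / √625 = 14
|p − (52)| = 14·25, so p = 402 or p = −298.

p = −298 or p = 402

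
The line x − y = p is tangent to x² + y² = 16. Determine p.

The line touches the circle iff its distance from (0, 0) is 4:
|1·0 − 1·0 − p| / √2 = 4
|p| = 4√2.

p = ±4√2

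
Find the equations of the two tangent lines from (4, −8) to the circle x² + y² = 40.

A line y − (−8) = m(x − (4)) is tangent when its distance from (0, 0) is 2√10:
[m·(−4) − (8)]² = 40(m² + 1)
3m² − 8m − 3 = 0, so m = −1/3 or m = 3.
With m = −1/3: x + 3y = −20. With m = 3: 3x − y = 20.

x + 3y = −20 and 3x − y = 20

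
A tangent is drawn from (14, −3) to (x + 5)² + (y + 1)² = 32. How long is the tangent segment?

The centre is (−5, −1) and r = 4√2. The square of the distance from P to the centre is 361 + 4 = 365.
The tangent meets the radius at right angles, so tangent² = |PO|² − r² = 365 − 32 = 333.

3√37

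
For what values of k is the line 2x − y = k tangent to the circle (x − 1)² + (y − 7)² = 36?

For a tangent, require d(centre, line) = r = 6.
|2·1 − 1·7 − k| / √5 = 6
|k − (−5)| = 6√5.

k = −5 ± 6√5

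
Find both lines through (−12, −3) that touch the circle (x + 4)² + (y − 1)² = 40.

x + 3y = −21 and 3x − y = −33

A line y − (−3) = m(x − (−12)) is tangent when its distance from (−4, 1) is 2√10:
[m·(8) − (4)]² = 40(m² + 1)
3m² − 8m − 3 = 0, so m = −1/3 or m = 3.
With m = −1/3: x + 3y = −21. With m = 3: 3x − y = −33.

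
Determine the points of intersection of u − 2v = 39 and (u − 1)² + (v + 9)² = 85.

From the line, v = (−39 + u)/2. Substituting:
5u² − 50u + 105 = 0  ⟹  u² − 10u + 21 = 0
u = 7 or u = 3, giving (7, −16) and (3, −18).

(3, −18) and (7, −16)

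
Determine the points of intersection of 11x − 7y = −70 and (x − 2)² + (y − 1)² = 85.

From the line, y = (70 + 11x)/7. Substituting:
170x² + 1190x = 0  ⟹  x² + 7x = 0
x = 0 or x = −7, giving (0, 10) and (−7, −1).

(−7, −1) and (0, 10)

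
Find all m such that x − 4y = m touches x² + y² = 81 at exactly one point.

m = ±9√17

The line touches the circle iff its distance from (0, 0) is 9:
|1·0 − 4·0 − m| / √17 = 9
|m| = 9√17.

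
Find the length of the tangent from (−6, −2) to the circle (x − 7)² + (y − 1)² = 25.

3√17

The centre is (7, 1) and r = 5. The square of the distance from P to the centre is 169 + 9 = 178.
The tangent meets the radius at right angles, so tangent² = |PO|² − r² = 178 − 25 = 153.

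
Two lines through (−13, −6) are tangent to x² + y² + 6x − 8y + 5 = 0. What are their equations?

A line y − (−6) = m(x − (−13)) is tangent when its distance from (−3, 4) is 2√5:
[m·(10) − (10)]² = 20(m² + 1)
2m² − 5m + 2 = 0, so m = 1/2 or m = 2.
With m = 1/2: x − 2y = −1. With m = 2: 2x − y = −20.

x − 2y = −1 and 2x − y = −20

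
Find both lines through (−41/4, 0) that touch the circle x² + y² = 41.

4x − 5y = −41 and 4x + 5y = −41

Write the tangent as mx − y + (0 − m·(−41/4)) = 0 and set its distance from the centre to √41:
(41/4m − (0))² = 41(m² + 1)
25m² − 16 = 0, so m = 4/5 or m = −4/5.
Through (−41/4, 0) these give 4x − 5y = −41 and 4x + 5y = −41.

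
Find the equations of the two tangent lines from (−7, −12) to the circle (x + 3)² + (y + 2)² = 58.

Let a tangent through (−7, −12) have slope m. Its distance from (−3, −2) must equal √58:
(4m − (10))² = 58(m² + 1)
21m² + 40m − 21 = 0, so m = −7/3 or m = 3/7.
With m = −7/3: 7x + 3y = −85. With m = 3/7: 3x − 7y = 63.

7x + 3y = −85 and 3x − 7y = 63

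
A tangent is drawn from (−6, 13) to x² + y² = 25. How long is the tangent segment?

6√5

Centre (0, 0), r² = 25. |PO|² = (−6)² + (13)² = 205.
By the tangent–radius right angle, tangent length = √(|PO|² − r²) = √180 = 6√5.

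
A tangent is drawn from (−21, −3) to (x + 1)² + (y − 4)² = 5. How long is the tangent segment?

The centre is (−1, 4) and r = √5. The square of the distance from P to the centre is 400 + 49 = 449.
By the tangent–radius right angle, tangent length = √(|PO|² − r²) = √444 = 2√111.

2√111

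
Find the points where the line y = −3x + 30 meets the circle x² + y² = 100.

Express y = −3x + 30 and substitute into the circle:
10x² − 180x + 800 = 0  ⟹  x² − 18x + 80 = 0
x = 10 or x = 8, giving (10, 0) and (8, 6).

(8, 6) and (10, 0)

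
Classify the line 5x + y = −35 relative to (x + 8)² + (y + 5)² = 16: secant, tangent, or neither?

d² = (5·(−8) + 1·(−5) − (−35))²/26 = 50/13; r² = 16.
Since d² < r², the line cuts the circle twice.

secant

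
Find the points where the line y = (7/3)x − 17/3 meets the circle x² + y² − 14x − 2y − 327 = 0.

(−4, −15) and (11, 20)

From the line, y = (−17 + 7x)/3. Substituting:
58x² − 406x − 2552 = 0  ⟹  x² − 7x − 44 = 0
x = 11 or x = −4, giving (11, 20) and (−4, −15).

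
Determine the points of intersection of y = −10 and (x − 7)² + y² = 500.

From the line, y = −10. Substituting:
x² − 14x − 351 = 0
x = 27 or x = −13, giving (27, −10) and (−13, −10).

(−13, −10) and (27, −10)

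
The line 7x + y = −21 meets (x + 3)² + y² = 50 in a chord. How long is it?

Substitute y = −7x − 21:
50x² + 300x + 400 = 0  ⟹  x² + 6x + 8 = 0
x = −2 or x = −4, giving (−2, −7) and (−4, 7).
|(−2, −7) − (−4, 7)| = √((2)² + (−14)²) = 10√2.

10√2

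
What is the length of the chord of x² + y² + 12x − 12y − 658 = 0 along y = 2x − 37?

10√5

Substitute y = 2x − 37:
5x² − 160x + 1155 = 0  ⟹  x² − 32x + 231 = 0
x = 21 or x = 11, giving (21, 5) and (11, −15).
|(21, 5) − (11, −15)| = √((10)² + (20)²) = 10√5.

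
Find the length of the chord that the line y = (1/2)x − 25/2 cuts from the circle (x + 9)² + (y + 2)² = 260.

8√5

Centre (−9, −2), r² = 260. Perpendicular distance d from centre to line = |−30| / √5 = 30/√5.
Chord = 2√(r² − d²) = 2·√(80) = 8√5.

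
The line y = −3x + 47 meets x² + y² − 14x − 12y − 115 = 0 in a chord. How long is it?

Express y = −3x + 47 and substitute into the circle:
10x² − 260x + 1530 = 0  ⟹  x² − 26x + 153 = 0
x = 17 or x = 9, giving (17, −4) and (9, 20).
|(17, −4) − (9, 20)| = √((8)² + (−24)²) = 8√10.

8√10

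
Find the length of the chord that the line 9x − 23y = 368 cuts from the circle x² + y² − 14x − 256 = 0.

From the line, y = (−368 + 9x)/23. Substituting:
610x² − 14030x = 0  ⟹  x² − 23x = 0
x = 23 or x = 0, giving (23, −7) and (0, −16).
|(23, −7) − (0, −16)| = √((23)² + (9)²) = √610.

√610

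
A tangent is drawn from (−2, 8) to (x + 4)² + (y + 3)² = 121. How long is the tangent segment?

2

The centre is (−4, −3) and r = 11. The square of the distance from P to the centre is 4 + 121 = 125.
The tangent meets the radius at right angles, so tangent² = |PO|² − r² = 125 − 121 = 4.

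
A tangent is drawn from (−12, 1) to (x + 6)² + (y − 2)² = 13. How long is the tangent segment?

The centre is (−6, 2) and r = √13. The square of the distance from P to the centre is 36 + 1 = 37.
The tangent meets the radius at right angles, so tangent² = |PO|² − r² = 37 − 13 = 24.

2√6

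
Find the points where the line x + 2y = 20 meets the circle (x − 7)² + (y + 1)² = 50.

(8, 6) and (12, 4)

Express y = (20 − x)/2 and substitute into the circle:
5x² − 100x + 480 = 0  ⟹  x² − 20x + 96 = 0
x = 12 or x = 8, giving (12, 4) and (8, 6).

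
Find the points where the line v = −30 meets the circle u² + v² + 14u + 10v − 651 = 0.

From the line, v = −30. Substituting:
u² + 14u − 51 = 0
u = 3 or u = −17, giving (3, −30) and (−17, −30).

(−17, −30) and (3, −30)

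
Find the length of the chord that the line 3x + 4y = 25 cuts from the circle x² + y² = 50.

10

Substitute y = (25 − 3x)/4:
25x² − 150x − 175 = 0  ⟹  x² − 6x − 7 = 0
x = 7 or x = −1, giving (7, 1) and (−1, 7).
Chord length = distance between (7, 1) and (−1, 7) = √100 = 10.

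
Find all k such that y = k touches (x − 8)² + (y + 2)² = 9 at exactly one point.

k = −5 or k = 1

The line touches the circle iff its distance from (8, −2) is 3:
|0·8 + 1·(−2) − k| / √1 = 3
|k − (−2)| = 3, so k = 1 or k = −5.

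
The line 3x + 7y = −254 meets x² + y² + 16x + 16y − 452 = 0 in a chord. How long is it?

Centre (−8, −8), r² = 580. Perpendicular distance d from centre to line = |174| / √58 = 174/√58.
Chord = 2√(r² − d²) = 2·√(58) = 2√58.

2√58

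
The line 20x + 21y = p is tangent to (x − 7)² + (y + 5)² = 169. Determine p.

p = −342 or p = 412

The line touches the circle iff its distance from (7, −5) is 13:
|20·7 + 21·(−5) − p| / √841 = 13
|p − (35)| = 13·29, so p = 412 or p = −342.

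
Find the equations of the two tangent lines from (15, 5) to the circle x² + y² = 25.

Write the tangent as mx − y + (5 − m·(15)) = 0 and set its distance from the centre to 5:
[m·(−15) − (−5)]² = 25(m² + 1)
4m² − 3m = 0, so m = 3/4 or m = 0.
With m = 3/4: 3x − 4y = 25. With m = 0: y = 5.

3x − 4y = 25 and y = 5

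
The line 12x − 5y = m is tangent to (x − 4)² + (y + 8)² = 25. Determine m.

The line touches the circle iff its distance from (4, −8) is 5:
|12·4 − 5·(−8) − m| / √169 = 5
|m − (88)| = 5·13, so m = 153 or m = 23.

m = 23 or m = 153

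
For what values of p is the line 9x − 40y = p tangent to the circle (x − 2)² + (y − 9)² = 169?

p = −875 or p = 191

Tangency holds when the distance from the centre (2, 9) to the line equals the radius 13:
|9·2 − 40·9 − p| / √1681 = 13
|p − (−342)| = 13·41, so p = 191 or p = −875.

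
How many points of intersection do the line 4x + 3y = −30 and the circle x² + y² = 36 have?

1

Substituting the line into the circle gives 25x² + 240x + 576 = 0.
Discriminant = (240)² − 4·25·(576) = 0.
A repeated root: the line is tangent.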